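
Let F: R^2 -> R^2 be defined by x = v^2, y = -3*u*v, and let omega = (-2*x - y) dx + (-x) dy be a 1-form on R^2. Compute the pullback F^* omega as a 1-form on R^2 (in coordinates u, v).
F^* omega = (3*v^3) du + (v^2*(9*u - 4*v)) dv

Using F^*(f dg) = (f ∘ F) d(g ∘ F), substitute each coordinate x_i by F_i(u, v) in f_i, and replace dx_i by d F_i = (∂F_i/∂u) du + (∂F_i/∂v) dv.
  For the x component: f_1(F) = v*(3*u - 2*v); d F_1 = (0) du + (2*v) dv
  For the y component: f_2(F) = -v^2; d F_2 = (-3*v) du + (-3*u) dv
Combining and collecting du, dv coefficients:
  coeff of du: 3*v^3
  coeff of dv: v^2*(9*u - 4*v)
F^* omega = (3*v^3) du + (v^2*(9*u - 4*v)) dv.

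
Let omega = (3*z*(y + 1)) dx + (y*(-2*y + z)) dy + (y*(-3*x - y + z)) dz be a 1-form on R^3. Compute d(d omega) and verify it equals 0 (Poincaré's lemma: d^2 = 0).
d(d omega) = 0

Step 1: d omega = sum_{i<j} (∂f_j/∂x_i - ∂f_i/∂x_j) dx_i ∧ dx_j:
  coeff of dx ∧ dy: -3*z
  coeff of dx ∧ dz: -6*y - 3
  coeff of dy ∧ dz: -3*x - 3*y + z
Step 2: Apply d again to each 2-form coefficient. The only possible 3-form in R^3 is dx ∧ dy ∧ dz, with coefficient
  ∂(coeff of dy∧dz)/∂x - ∂(coeff of dx∧dz)/∂y + ∂(coeff of dx∧dy)/∂z
  = ∂/∂x (-3*x - 3*y + z) - ∂/∂y (-6*y - 3) + ∂/∂z (-3*z).
Each of these terms simplifies to sums of mixed partials that cancel in pairs. The result is 0 (by equality of mixed partials for smooth functions — Schwarz / Clairaut).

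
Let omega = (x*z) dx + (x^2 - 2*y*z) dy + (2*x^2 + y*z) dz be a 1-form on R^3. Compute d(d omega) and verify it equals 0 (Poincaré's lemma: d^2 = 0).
d(d omega) = 0

Step 1: d omega = sum_{i<j} (∂f_j/∂x_i - ∂f_i/∂x_j) dx_i ∧ dx_j:
  coeff of dx ∧ dy: 2*x
  coeff of dx ∧ dz: 3*x
  coeff of dy ∧ dz: 2*y + z
Step 2: Apply d again to each 2-form coefficient. The only possible 3-form in R^3 is dx ∧ dy ∧ dz, with coefficient
  ∂(coeff of dy∧dz)/∂x - ∂(coeff of dx∧dz)/∂y + ∂(coeff of dx∧dy)/∂z
  = ∂/∂x (2*y + z) - ∂/∂y (3*x) + ∂/∂z (2*x).
Each of these terms simplifies to sums of mixed partials that cancel in pairs. The result is 0 (by equality of mixed partials for smooth functions — Schwarz / Clairaut).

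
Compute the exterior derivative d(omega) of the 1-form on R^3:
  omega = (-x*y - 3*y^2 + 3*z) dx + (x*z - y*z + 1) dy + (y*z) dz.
d(omega) = (x + 6*y + z) dx ∧ dy + (-3) dx ∧ dz + (-x + y + z) dy ∧ dz

For a 1-form omega = sum_i f_i dx_i, the exterior derivative is
  d(omega) = sum_{i < j} (∂f_j/∂x_i - ∂f_i/∂x_j) dx_i ∧ dx_j.
  coefficient of dx ∧ dy: ∂f_2/∂x - ∂f_1/∂y = ∂(x*z - y*z + 1)/∂x - ∂(-x*y - 3*y^2 + 3*z)/∂y = x + 6*y + z
  coefficient of dx ∧ dz: ∂f_3/∂x - ∂f_1/∂z = ∂(y*z)/∂x - ∂(-x*y - 3*y^2 + 3*z)/∂z = -3
  coefficient of dy ∧ dz: ∂f_3/∂y - ∂f_2/∂z = ∂(y*z)/∂y - ∂(x*z - y*z + 1)/∂z = -x + y + z
Assembling: d(omega) = (x + 6*y + z) dx ∧ dy + (-3) dx ∧ dz + (-x + y + z) dy ∧ dz.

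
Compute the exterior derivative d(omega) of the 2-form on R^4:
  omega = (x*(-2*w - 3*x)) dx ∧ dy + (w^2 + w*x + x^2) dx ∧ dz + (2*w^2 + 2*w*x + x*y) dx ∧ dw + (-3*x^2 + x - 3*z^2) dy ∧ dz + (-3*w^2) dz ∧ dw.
d(omega) = (-3*x) dx ∧ dy ∧ dw + (2*w + x) dx ∧ dz ∧ dw + (1 - 6*x) dx ∧ dy ∧ dz

For a 2-form omega = sum_{i<j} g_{ij} dx_i ∧ dx_j, the exterior derivative is
  d(omega) = sum_{i<j} d(g_{ij}) ∧ dx_i ∧ dx_j = sum_{i<j, k} (∂g_{ij}/∂x_k) dx_k ∧ dx_i ∧ dx_j.
Expand each term, using dx_k ∧ dx_i ∧ dx_j = sgn(permutation) dx_{(a)} ∧ dx_{(b)} ∧ dx_{(c)} with (a < b < c) sorted:
  d(x*(-2*w - 3*x)) includes (∂/∂w)(x*(-2*w - 3*x)) dw = (-2*x) dw, which multiplied by dx ∧ dy gives (-2*x) dx ∧ dy ∧ dw
  d(w^2 + w*x + x^2) includes (∂/∂w)(w^2 + w*x + x^2) dw = (2*w + x) dw, which multiplied by dx ∧ dz gives (2*w + x) dx ∧ dz ∧ dw
  d(2*w^2 + 2*w*x + x*y) includes (∂/∂y)(2*w^2 + 2*w*x + x*y) dy = (x) dy, which multiplied by dx ∧ dw gives (-x) dx ∧ dy ∧ dw
  d(-3*x^2 + x - 3*z^2) includes (∂/∂x)(-3*x^2 + x - 3*z^2) dx = (1 - 6*x) dx, which multiplied by dy ∧ dz gives (1 - 6*x) dx ∧ dy ∧ dz
Collecting like 3-forms: d(omega) = (-3*x) dx ∧ dy ∧ dw + (2*w + x) dx ∧ dz ∧ dw + (1 - 6*x) dx ∧ dy ∧ dz.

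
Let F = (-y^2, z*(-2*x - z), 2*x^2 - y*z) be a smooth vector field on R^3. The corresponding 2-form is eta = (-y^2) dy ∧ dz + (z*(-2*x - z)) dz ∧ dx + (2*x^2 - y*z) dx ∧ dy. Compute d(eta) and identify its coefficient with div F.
d(eta) = (-y) dx ∧ dy ∧ dz; div F = -y

For a 2-form in R^3 of the form above, applying d gives a 3-form with coefficient ∂P/∂x + ∂Q/∂y + ∂R/∂z:
  ∂P/∂x = 0
  ∂Q/∂y = 0
  ∂R/∂z = -y
Sum = -y, which is exactly div F.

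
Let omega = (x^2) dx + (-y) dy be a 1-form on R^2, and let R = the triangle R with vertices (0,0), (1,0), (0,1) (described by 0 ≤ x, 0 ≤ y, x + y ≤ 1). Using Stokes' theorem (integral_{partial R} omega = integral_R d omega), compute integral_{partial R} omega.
integral_(partial R) omega = 0

Stokes: integral_partial_R omega = integral_R d omega with d omega = (∂Q/∂x - ∂P/∂y) dx ∧ dy.
  ∂Q/∂x = 0
  ∂P/∂y = 0
  integrand = ∂Q/∂x - ∂P/∂y = 0.
Integrating over R: integral_0^1 integral_0^{1-x} (0) dy dx = 0.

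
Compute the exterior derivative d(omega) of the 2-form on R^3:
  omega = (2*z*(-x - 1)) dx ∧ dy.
d(omega) = (-2*x - 2) dx ∧ dy ∧ dz

For a 2-form omega = sum_{i<j} g_{ij} dx_i ∧ dx_j, the exterior derivative is
  d(omega) = sum_{i<j} d(g_{ij}) ∧ dx_i ∧ dx_j = sum_{i<j, k} (∂g_{ij}/∂x_k) dx_k ∧ dx_i ∧ dx_j.
Expand each term, using dx_k ∧ dx_i ∧ dx_j = sgn(permutation) dx_{(a)} ∧ dx_{(b)} ∧ dx_{(c)} with (a < b < c) sorted:
  d(2*z*(-x - 1)) includes (∂/∂z)(2*z*(-x - 1)) dz = (-2*x - 2) dz, which multiplied by dx ∧ dy gives (-2*x - 2) dx ∧ dy ∧ dz
Collecting like 3-forms: d(omega) = (-2*x - 2) dx ∧ dy ∧ dz.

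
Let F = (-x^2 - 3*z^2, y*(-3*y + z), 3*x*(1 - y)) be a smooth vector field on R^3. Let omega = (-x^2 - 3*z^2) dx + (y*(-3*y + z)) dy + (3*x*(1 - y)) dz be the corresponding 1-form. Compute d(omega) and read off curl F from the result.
d(omega) = (-3*x - y) dy ∧ dz + (3*y - 6*z - 3) dz ∧ dx + (0) dx ∧ dy; curl F = (-3*x - y, 3*y - 6*z - 3, 0)

d omega = sum_{i<j} (∂f_j/∂x_i - ∂f_i/∂x_j) dx_i ∧ dx_j. Under the identification (dy ∧ dz, dz ∧ dx, dx ∧ dy) ↔ (e_x, e_y, e_z), the coefficients are exactly the components of curl F. Compute:
  ∂R/∂y - ∂Q/∂z = (-3*x) - (y) = -3*x - y
  ∂P/∂z - ∂R/∂x = (-6*z) - (3 - 3*y) = 3*y - 6*z - 3
  ∂Q/∂x - ∂P/∂y = (0) - (0) = 0.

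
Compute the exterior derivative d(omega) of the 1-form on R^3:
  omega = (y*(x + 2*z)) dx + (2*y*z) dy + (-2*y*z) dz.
d(omega) = (-x - 2*z) dx ∧ dy + (-2*y) dx ∧ dz + (-2*y - 2*z) dy ∧ dz

For a 1-form omega = sum_i f_i dx_i, the exterior derivative is
  d(omega) = sum_{i < j} (∂f_j/∂x_i - ∂f_i/∂x_j) dx_i ∧ dx_j.
  coefficient of dx ∧ dy: ∂f_2/∂x - ∂f_1/∂y = ∂(2*y*z)/∂x - ∂(y*(x + 2*z))/∂y = -x - 2*z
  coefficient of dx ∧ dz: ∂f_3/∂x - ∂f_1/∂z = ∂(-2*y*z)/∂x - ∂(y*(x + 2*z))/∂z = -2*y
  coefficient of dy ∧ dz: ∂f_3/∂y - ∂f_2/∂z = ∂(-2*y*z)/∂y - ∂(2*y*z)/∂z = -2*y - 2*z
Assembling: d(omega) = (-x - 2*z) dx ∧ dy + (-2*y) dx ∧ dz + (-2*y - 2*z) dy ∧ dz.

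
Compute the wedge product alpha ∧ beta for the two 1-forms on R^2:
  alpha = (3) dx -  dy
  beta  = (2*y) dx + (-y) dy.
alpha ∧ beta = (-y) dx ∧ dy

Distribute the wedge, using dx_i ∧ dx_j = -dx_j ∧ dx_i and dx_i ∧ dx_i = 0. For each pair (i, j) with i < j, the coefficient of dx_i ∧ dx_j in alpha ∧ beta is (alpha_i * beta_j - alpha_j * beta_i). Collecting: alpha ∧ beta = (-y) dx ∧ dy.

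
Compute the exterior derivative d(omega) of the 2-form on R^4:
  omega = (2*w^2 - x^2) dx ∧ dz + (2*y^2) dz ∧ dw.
d(omega) = (4*w) dx ∧ dz ∧ dw + (4*y) dy ∧ dz ∧ dw

For a 2-form omega = sum_{i<j} g_{ij} dx_i ∧ dx_j, the exterior derivative is
  d(omega) = sum_{i<j} d(g_{ij}) ∧ dx_i ∧ dx_j = sum_{i<j, k} (∂g_{ij}/∂x_k) dx_k ∧ dx_i ∧ dx_j.
Expand each term, using dx_k ∧ dx_i ∧ dx_j = sgn(permutation) dx_{(a)} ∧ dx_{(b)} ∧ dx_{(c)} with (a < b < c) sorted:
  d(2*w^2 - x^2) includes (∂/∂w)(2*w^2 - x^2) dw = (4*w) dw, which multiplied by dx ∧ dz gives (4*w) dx ∧ dz ∧ dw
  d(2*y^2) includes (∂/∂y)(2*y^2) dy = (4*y) dy, which multiplied by dz ∧ dw gives (4*y) dy ∧ dz ∧ dw
Collecting like 3-forms: d(omega) = (4*w) dx ∧ dz ∧ dw + (4*y) dy ∧ dz ∧ dw.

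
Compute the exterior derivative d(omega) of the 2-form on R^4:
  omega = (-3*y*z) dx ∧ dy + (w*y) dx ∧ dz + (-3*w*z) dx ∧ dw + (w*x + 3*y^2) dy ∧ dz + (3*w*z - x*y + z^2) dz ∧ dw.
d(omega) = (-3*y) dx ∧ dy ∧ dz + (3*w) dx ∧ dz ∧ dw

For a 2-form omega = sum_{i<j} g_{ij} dx_i ∧ dx_j, the exterior derivative is
  d(omega) = sum_{i<j} d(g_{ij}) ∧ dx_i ∧ dx_j = sum_{i<j, k} (∂g_{ij}/∂x_k) dx_k ∧ dx_i ∧ dx_j.
Expand each term, using dx_k ∧ dx_i ∧ dx_j = sgn(permutation) dx_{(a)} ∧ dx_{(b)} ∧ dx_{(c)} with (a < b < c) sorted:
  d(-3*y*z) includes (∂/∂z)(-3*y*z) dz = (-3*y) dz, which multiplied by dx ∧ dy gives (-3*y) dx ∧ dy ∧ dz
  d(w*y) includes (∂/∂y)(w*y) dy = (w) dy, which multiplied by dx ∧ dz gives (-w) dx ∧ dy ∧ dz
  d(w*y) includes (∂/∂w)(w*y) dw = (y) dw, which multiplied by dx ∧ dz gives (y) dx ∧ dz ∧ dw
  d(-3*w*z) includes (∂/∂z)(-3*w*z) dz = (-3*w) dz, which multiplied by dx ∧ dw gives (3*w) dx ∧ dz ∧ dw
  d(w*x + 3*y^2) includes (∂/∂x)(w*x + 3*y^2) dx = (w) dx, which multiplied by dy ∧ dz gives (w) dx ∧ dy ∧ dz
  d(w*x + 3*y^2) includes (∂/∂w)(w*x + 3*y^2) dw = (x) dw, which multiplied by dy ∧ dz gives (x) dy ∧ dz ∧ dw
  d(3*w*z - x*y + z^2) includes (∂/∂x)(3*w*z - x*y + z^2) dx = (-y) dx, which multiplied by dz ∧ dw gives (-y) dx ∧ dz ∧ dw
  d(3*w*z - x*y + z^2) includes (∂/∂y)(3*w*z - x*y + z^2) dy = (-x) dy, which multiplied by dz ∧ dw gives (-x) dy ∧ dz ∧ dw
Collecting like 3-forms: d(omega) = (-3*y) dx ∧ dy ∧ dz + (3*w) dx ∧ dz ∧ dw.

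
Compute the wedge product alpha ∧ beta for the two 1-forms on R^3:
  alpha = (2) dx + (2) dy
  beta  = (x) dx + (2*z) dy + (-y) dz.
alpha ∧ beta = (-2*x + 4*z) dx ∧ dy + (-2*y) dx ∧ dz + (-2*y) dy ∧ dz

Distribute the wedge, using dx_i ∧ dx_j = -dx_j ∧ dx_i and dx_i ∧ dx_i = 0. For each pair (i, j) with i < j, the coefficient of dx_i ∧ dx_j in alpha ∧ beta is (alpha_i * beta_j - alpha_j * beta_i). Collecting: alpha ∧ beta = (-2*x + 4*z) dx ∧ dy + (-2*y) dx ∧ dz + (-2*y) dy ∧ dz.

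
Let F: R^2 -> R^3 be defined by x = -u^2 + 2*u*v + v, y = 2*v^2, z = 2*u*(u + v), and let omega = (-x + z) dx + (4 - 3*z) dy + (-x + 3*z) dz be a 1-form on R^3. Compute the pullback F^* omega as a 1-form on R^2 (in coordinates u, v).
F^* omega = (22*u^3 + 36*u^2*v + 8*u*v^2 - 2*u*v - 4*v^2) du + (20*u^3 - 16*u^2*v + 3*u^2 - 24*u*v^2 - 4*u*v + 15*v) dv

Using F^*(f dg) = (f ∘ F) d(g ∘ F), substitute each coordinate x_i by F_i(u, v) in f_i, and replace dx_i by d F_i = (∂F_i/∂u) du + (∂F_i/∂v) dv.
  For the x component: f_1(F) = 3*u^2 - v; d F_1 = (-2*u + 2*v) du + (2*u + 1) dv
  For the y component: f_2(F) = -6*u^2 - 6*u*v + 4; d F_2 = (0) du + (4*v) dv
  For the z component: f_3(F) = 7*u^2 + 4*u*v - v; d F_3 = (4*u + 2*v) du + (2*u) dv
Combining and collecting du, dv coefficients:
  coeff of du: 22*u^3 + 36*u^2*v + 8*u*v^2 - 2*u*v - 4*v^2
  coeff of dv: 20*u^3 - 16*u^2*v + 3*u^2 - 24*u*v^2 - 4*u*v + 15*v
F^* omega = (22*u^3 + 36*u^2*v + 8*u*v^2 - 2*u*v - 4*v^2) du + (20*u^3 - 16*u^2*v + 3*u^2 - 24*u*v^2 - 4*u*v + 15*v) dv.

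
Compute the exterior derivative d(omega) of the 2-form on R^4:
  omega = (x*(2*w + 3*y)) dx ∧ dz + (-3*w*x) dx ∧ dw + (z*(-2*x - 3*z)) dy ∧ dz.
d(omega) = (-3*x - 2*z) dx ∧ dy ∧ dz + (2*x) dx ∧ dz ∧ dw

For a 2-form omega = sum_{i<j} g_{ij} dx_i ∧ dx_j, the exterior derivative is
  d(omega) = sum_{i<j} d(g_{ij}) ∧ dx_i ∧ dx_j = sum_{i<j, k} (∂g_{ij}/∂x_k) dx_k ∧ dx_i ∧ dx_j.
Expand each term, using dx_k ∧ dx_i ∧ dx_j = sgn(permutation) dx_{(a)} ∧ dx_{(b)} ∧ dx_{(c)} with (a < b < c) sorted:
  d(x*(2*w + 3*y)) includes (∂/∂y)(x*(2*w + 3*y)) dy = (3*x) dy, which multiplied by dx ∧ dz gives (-3*x) dx ∧ dy ∧ dz
  d(x*(2*w + 3*y)) includes (∂/∂w)(x*(2*w + 3*y)) dw = (2*x) dw, which multiplied by dx ∧ dz gives (2*x) dx ∧ dz ∧ dw
  d(z*(-2*x - 3*z)) includes (∂/∂x)(z*(-2*x - 3*z)) dx = (-2*z) dx, which multiplied by dy ∧ dz gives (-2*z) dx ∧ dy ∧ dz
Collecting like 3-forms: d(omega) = (-3*x - 2*z) dx ∧ dy ∧ dz + (2*x) dx ∧ dz ∧ dw.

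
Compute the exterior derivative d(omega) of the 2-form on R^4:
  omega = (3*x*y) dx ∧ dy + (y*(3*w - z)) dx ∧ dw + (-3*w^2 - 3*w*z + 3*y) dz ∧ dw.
d(omega) = (-3*w + z) dx ∧ dy ∧ dw + (y) dx ∧ dz ∧ dw + (3) dy ∧ dz ∧ dw

For a 2-form omega = sum_{i<j} g_{ij} dx_i ∧ dx_j, the exterior derivative is
  d(omega) = sum_{i<j} d(g_{ij}) ∧ dx_i ∧ dx_j = sum_{i<j, k} (∂g_{ij}/∂x_k) dx_k ∧ dx_i ∧ dx_j.
Expand each term, using dx_k ∧ dx_i ∧ dx_j = sgn(permutation) dx_{(a)} ∧ dx_{(b)} ∧ dx_{(c)} with (a < b < c) sorted:
  d(y*(3*w - z)) includes (∂/∂y)(y*(3*w - z)) dy = (3*w - z) dy, which multiplied by dx ∧ dw gives (-3*w + z) dx ∧ dy ∧ dw
  d(y*(3*w - z)) includes (∂/∂z)(y*(3*w - z)) dz = (-y) dz, which multiplied by dx ∧ dw gives (y) dx ∧ dz ∧ dw
  d(-3*w^2 - 3*w*z + 3*y) includes (∂/∂y)(-3*w^2 - 3*w*z + 3*y) dy = (3) dy, which multiplied by dz ∧ dw gives (3) dy ∧ dz ∧ dw
Collecting like 3-forms: d(omega) = (-3*w + z) dx ∧ dy ∧ dw + (y) dx ∧ dz ∧ dw + (3) dy ∧ dz ∧ dw.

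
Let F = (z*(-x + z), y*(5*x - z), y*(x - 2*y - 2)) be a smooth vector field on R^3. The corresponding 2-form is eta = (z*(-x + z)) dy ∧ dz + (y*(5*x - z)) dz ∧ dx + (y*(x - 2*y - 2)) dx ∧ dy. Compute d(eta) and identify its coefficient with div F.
d(eta) = (5*x - 2*z) dx ∧ dy ∧ dz; div F = 5*x - 2*z

For a 2-form in R^3 of the form above, applying d gives a 3-form with coefficient ∂P/∂x + ∂Q/∂y + ∂R/∂z:
  ∂P/∂x = -z
  ∂Q/∂y = 5*x - z
  ∂R/∂z = 0
Sum = 5*x - 2*z, which is exactly div F.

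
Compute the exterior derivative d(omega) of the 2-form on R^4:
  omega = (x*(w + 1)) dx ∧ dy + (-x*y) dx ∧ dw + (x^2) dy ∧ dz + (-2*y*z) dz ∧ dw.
d(omega) = (2*x) dx ∧ dy ∧ dw + (2*x) dx ∧ dy ∧ dz + (-2*z) dy ∧ dz ∧ dw

For a 2-form omega = sum_{i<j} g_{ij} dx_i ∧ dx_j, the exterior derivative is
  d(omega) = sum_{i<j} d(g_{ij}) ∧ dx_i ∧ dx_j = sum_{i<j, k} (∂g_{ij}/∂x_k) dx_k ∧ dx_i ∧ dx_j.
Expand each term, using dx_k ∧ dx_i ∧ dx_j = sgn(permutation) dx_{(a)} ∧ dx_{(b)} ∧ dx_{(c)} with (a < b < c) sorted:
  d(x*(w + 1)) includes (∂/∂w)(x*(w + 1)) dw = (x) dw, which multiplied by dx ∧ dy gives (x) dx ∧ dy ∧ dw
  d(-x*y) includes (∂/∂y)(-x*y) dy = (-x) dy, which multiplied by dx ∧ dw gives (x) dx ∧ dy ∧ dw
  d(x^2) includes (∂/∂x)(x^2) dx = (2*x) dx, which multiplied by dy ∧ dz gives (2*x) dx ∧ dy ∧ dz
  d(-2*y*z) includes (∂/∂y)(-2*y*z) dy = (-2*z) dy, which multiplied by dz ∧ dw gives (-2*z) dy ∧ dz ∧ dw
Collecting like 3-forms: d(omega) = (2*x) dx ∧ dy ∧ dw + (2*x) dx ∧ dy ∧ dz + (-2*z) dy ∧ dz ∧ dw.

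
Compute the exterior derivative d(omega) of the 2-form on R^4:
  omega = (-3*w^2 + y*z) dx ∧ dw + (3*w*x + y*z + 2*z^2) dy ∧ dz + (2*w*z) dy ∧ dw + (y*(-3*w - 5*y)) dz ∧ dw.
d(omega) = (-z) dx ∧ dy ∧ dw + (-y) dx ∧ dz ∧ dw + (3*w) dx ∧ dy ∧ dz + (-5*w + 3*x - 10*y) dy ∧ dz ∧ dw

For a 2-form omega = sum_{i<j} g_{ij} dx_i ∧ dx_j, the exterior derivative is
  d(omega) = sum_{i<j} d(g_{ij}) ∧ dx_i ∧ dx_j = sum_{i<j, k} (∂g_{ij}/∂x_k) dx_k ∧ dx_i ∧ dx_j.
Expand each term, using dx_k ∧ dx_i ∧ dx_j = sgn(permutation) dx_{(a)} ∧ dx_{(b)} ∧ dx_{(c)} with (a < b < c) sorted:
  d(-3*w^2 + y*z) includes (∂/∂y)(-3*w^2 + y*z) dy = (z) dy, which multiplied by dx ∧ dw gives (-z) dx ∧ dy ∧ dw
  d(-3*w^2 + y*z) includes (∂/∂z)(-3*w^2 + y*z) dz = (y) dz, which multiplied by dx ∧ dw gives (-y) dx ∧ dz ∧ dw
  d(3*w*x + y*z + 2*z^2) includes (∂/∂x)(3*w*x + y*z + 2*z^2) dx = (3*w) dx, which multiplied by dy ∧ dz gives (3*w) dx ∧ dy ∧ dz
  d(3*w*x + y*z + 2*z^2) includes (∂/∂w)(3*w*x + y*z + 2*z^2) dw = (3*x) dw, which multiplied by dy ∧ dz gives (3*x) dy ∧ dz ∧ dw
  d(2*w*z) includes (∂/∂z)(2*w*z) dz = (2*w) dz, which multiplied by dy ∧ dw gives (-2*w) dy ∧ dz ∧ dw
  d(y*(-3*w - 5*y)) includes (∂/∂y)(y*(-3*w - 5*y)) dy = (-3*w - 10*y) dy, which multiplied by dz ∧ dw gives (-3*w - 10*y) dy ∧ dz ∧ dw
Collecting like 3-forms: d(omega) = (-z) dx ∧ dy ∧ dw + (-y) dx ∧ dz ∧ dw + (3*w) dx ∧ dy ∧ dz + (-5*w + 3*x - 10*y) dy ∧ dz ∧ dw.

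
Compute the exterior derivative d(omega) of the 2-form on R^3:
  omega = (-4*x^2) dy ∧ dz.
d(omega) = (-8*x) dx ∧ dy ∧ dz

For a 2-form omega = sum_{i<j} g_{ij} dx_i ∧ dx_j, the exterior derivative is
  d(omega) = sum_{i<j} d(g_{ij}) ∧ dx_i ∧ dx_j = sum_{i<j, k} (∂g_{ij}/∂x_k) dx_k ∧ dx_i ∧ dx_j.
Expand each term, using dx_k ∧ dx_i ∧ dx_j = sgn(permutation) dx_{(a)} ∧ dx_{(b)} ∧ dx_{(c)} with (a < b < c) sorted:
  d(-4*x^2) includes (∂/∂x)(-4*x^2) dx = (-8*x) dx, which multiplied by dy ∧ dz gives (-8*x) dx ∧ dy ∧ dz
Collecting like 3-forms: d(omega) = (-8*x) dx ∧ dy ∧ dz.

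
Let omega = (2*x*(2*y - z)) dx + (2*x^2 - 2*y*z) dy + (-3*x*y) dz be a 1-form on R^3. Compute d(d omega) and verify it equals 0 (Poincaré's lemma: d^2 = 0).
d(d omega) = 0

Step 1: d omega = sum_{i<j} (∂f_j/∂x_i - ∂f_i/∂x_j) dx_i ∧ dx_j:
  coeff of dx ∧ dy: 0
  coeff of dx ∧ dz: 2*x - 3*y
  coeff of dy ∧ dz: -3*x + 2*y
Step 2: Apply d again to each 2-form coefficient. The only possible 3-form in R^3 is dx ∧ dy ∧ dz, with coefficient
  ∂(coeff of dy∧dz)/∂x - ∂(coeff of dx∧dz)/∂y + ∂(coeff of dx∧dy)/∂z
  = ∂/∂x (-3*x + 2*y) - ∂/∂y (2*x - 3*y) + ∂/∂z (0).
Each of these terms simplifies to sums of mixed partials that cancel in pairs. The result is 0 (by equality of mixed partials for smooth functions — Schwarz / Clairaut).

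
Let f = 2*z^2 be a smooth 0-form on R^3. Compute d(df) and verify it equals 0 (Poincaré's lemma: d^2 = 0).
d(df) = 0

Step 1: df = sum_i (∂f/∂x_i) dx_i = (0) dx + (0) dy + (4*z) dz.
Step 2: Apply d again. Using the 1-form formula, the coefficient of dx ∧ dy in d(df) is ∂^2 f/∂x ∂y - ∂^2 f/∂y ∂x = (0) - (0) = 0 (equality of mixed partials for smooth f).
Similarly for dx ∧ dz and dy ∧ dz — all coefficients vanish. So d(df) = 0.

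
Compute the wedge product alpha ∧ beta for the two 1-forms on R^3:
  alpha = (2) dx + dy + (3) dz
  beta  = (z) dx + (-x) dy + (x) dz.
alpha ∧ beta = (-2*x - z) dx ∧ dy + (2*x - 3*z) dx ∧ dz + (4*x) dy ∧ dz

Distribute the wedge, using dx_i ∧ dx_j = -dx_j ∧ dx_i and dx_i ∧ dx_i = 0. For each pair (i, j) with i < j, the coefficient of dx_i ∧ dx_j in alpha ∧ beta is (alpha_i * beta_j - alpha_j * beta_i). Collecting: alpha ∧ beta = (-2*x - z) dx ∧ dy + (2*x - 3*z) dx ∧ dz + (4*x) dy ∧ dz.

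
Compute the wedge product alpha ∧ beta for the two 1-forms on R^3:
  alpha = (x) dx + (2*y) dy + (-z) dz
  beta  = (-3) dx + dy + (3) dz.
alpha ∧ beta = (x + 6*y) dx ∧ dy + (3*x - 3*z) dx ∧ dz + (6*y + z) dy ∧ dz

Distribute the wedge, using dx_i ∧ dx_j = -dx_j ∧ dx_i and dx_i ∧ dx_i = 0. For each pair (i, j) with i < j, the coefficient of dx_i ∧ dx_j in alpha ∧ beta is (alpha_i * beta_j - alpha_j * beta_i). Collecting: alpha ∧ beta = (x + 6*y) dx ∧ dy + (3*x - 3*z) dx ∧ dz + (6*y + z) dy ∧ dz.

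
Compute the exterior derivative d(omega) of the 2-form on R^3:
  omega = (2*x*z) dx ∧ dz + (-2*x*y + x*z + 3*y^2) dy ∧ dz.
d(omega) = (-2*y + z) dx ∧ dy ∧ dz

For a 2-form omega = sum_{i<j} g_{ij} dx_i ∧ dx_j, the exterior derivative is
  d(omega) = sum_{i<j} d(g_{ij}) ∧ dx_i ∧ dx_j = sum_{i<j, k} (∂g_{ij}/∂x_k) dx_k ∧ dx_i ∧ dx_j.
Expand each term, using dx_k ∧ dx_i ∧ dx_j = sgn(permutation) dx_{(a)} ∧ dx_{(b)} ∧ dx_{(c)} with (a < b < c) sorted:
  d(-2*x*y + x*z + 3*y^2) includes (∂/∂x)(-2*x*y + x*z + 3*y^2) dx = (-2*y + z) dx, which multiplied by dy ∧ dz gives (-2*y + z) dx ∧ dy ∧ dz
Collecting like 3-forms: d(omega) = (-2*y + z) dx ∧ dy ∧ dz.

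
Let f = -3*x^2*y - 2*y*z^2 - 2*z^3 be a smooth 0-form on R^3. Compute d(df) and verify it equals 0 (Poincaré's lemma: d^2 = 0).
d(df) = 0

Step 1: df = sum_i (∂f/∂x_i) dx_i = (-6*x*y) dx + (-3*x^2 - 2*z^2) dy + (2*z*(-2*y - 3*z)) dz.
Step 2: Apply d again. Using the 1-form formula, the coefficient of dx ∧ dy in d(df) is ∂^2 f/∂x ∂y - ∂^2 f/∂y ∂x = (-6*x) - (-6*x) = 0 (equality of mixed partials for smooth f).
Similarly for dx ∧ dz and dy ∧ dz — all coefficients vanish. So d(df) = 0.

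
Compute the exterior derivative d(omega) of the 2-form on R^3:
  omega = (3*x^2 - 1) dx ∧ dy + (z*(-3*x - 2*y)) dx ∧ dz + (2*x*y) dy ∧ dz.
d(omega) = (2*y + 2*z) dx ∧ dy ∧ dz

For a 2-form omega = sum_{i<j} g_{ij} dx_i ∧ dx_j, the exterior derivative is
  d(omega) = sum_{i<j} d(g_{ij}) ∧ dx_i ∧ dx_j = sum_{i<j, k} (∂g_{ij}/∂x_k) dx_k ∧ dx_i ∧ dx_j.
Expand each term, using dx_k ∧ dx_i ∧ dx_j = sgn(permutation) dx_{(a)} ∧ dx_{(b)} ∧ dx_{(c)} with (a < b < c) sorted:
  d(z*(-3*x - 2*y)) includes (∂/∂y)(z*(-3*x - 2*y)) dy = (-2*z) dy, which multiplied by dx ∧ dz gives (2*z) dx ∧ dy ∧ dz
  d(2*x*y) includes (∂/∂x)(2*x*y) dx = (2*y) dx, which multiplied by dy ∧ dz gives (2*y) dx ∧ dy ∧ dz
Collecting like 3-forms: d(omega) = (2*y + 2*z) dx ∧ dy ∧ dz.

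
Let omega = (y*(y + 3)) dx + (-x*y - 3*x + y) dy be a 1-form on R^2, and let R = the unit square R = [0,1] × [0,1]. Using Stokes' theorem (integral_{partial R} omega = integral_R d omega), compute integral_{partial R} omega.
integral_(partial R) omega = -15/2

Stokes: integral_partial_R omega = integral_R d omega with d omega = (∂Q/∂x - ∂P/∂y) dx ∧ dy.
  ∂Q/∂x = -y - 3
  ∂P/∂y = 2*y + 3
  integrand = ∂Q/∂x - ∂P/∂y = -3*y - 6.
Integrating over R: integral_0^1 integral_0^1 (-3*y - 6) dx dy = -15/2.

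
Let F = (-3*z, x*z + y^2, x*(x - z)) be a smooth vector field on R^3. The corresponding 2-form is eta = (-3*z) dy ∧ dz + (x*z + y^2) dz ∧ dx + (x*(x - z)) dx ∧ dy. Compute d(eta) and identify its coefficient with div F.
d(eta) = (-x + 2*y) dx ∧ dy ∧ dz; div F = -x + 2*y

For a 2-form in R^3 of the form above, applying d gives a 3-form with coefficient ∂P/∂x + ∂Q/∂y + ∂R/∂z:
  ∂P/∂x = 0
  ∂Q/∂y = 2*y
  ∂R/∂z = -x
Sum = -x + 2*y, which is exactly div F.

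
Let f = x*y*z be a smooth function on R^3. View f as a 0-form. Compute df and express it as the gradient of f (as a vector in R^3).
df = (y*z) dx + (x*z) dy + (x*y) dz; grad f = (y*z, x*z, x*y)

For a 0-form f, d f = (∂f/∂x) dx + (∂f/∂y) dy + (∂f/∂z) dz. The components of the vector representation are exactly the entries of grad f in Cartesian coordinates:
  ∂f/∂x = y*z
  ∂f/∂y = x*z
  ∂f/∂z = x*y.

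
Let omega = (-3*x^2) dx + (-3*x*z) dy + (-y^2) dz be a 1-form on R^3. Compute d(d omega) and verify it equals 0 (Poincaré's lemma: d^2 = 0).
d(d omega) = 0

Step 1: d omega = sum_{i<j} (∂f_j/∂x_i - ∂f_i/∂x_j) dx_i ∧ dx_j:
  coeff of dx ∧ dy: -3*z
  coeff of dx ∧ dz: 0
  coeff of dy ∧ dz: 3*x - 2*y
Step 2: Apply d again to each 2-form coefficient. The only possible 3-form in R^3 is dx ∧ dy ∧ dz, with coefficient
  ∂(coeff of dy∧dz)/∂x - ∂(coeff of dx∧dz)/∂y + ∂(coeff of dx∧dy)/∂z
  = ∂/∂x (3*x - 2*y) - ∂/∂y (0) + ∂/∂z (-3*z).
Each of these terms simplifies to sums of mixed partials that cancel in pairs. The result is 0 (by equality of mixed partials for smooth functions — Schwarz / Clairaut).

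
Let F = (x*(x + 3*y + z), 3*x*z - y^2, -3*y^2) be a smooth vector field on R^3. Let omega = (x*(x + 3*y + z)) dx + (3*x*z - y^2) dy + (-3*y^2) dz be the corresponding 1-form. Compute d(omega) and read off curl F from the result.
d(omega) = (-3*x - 6*y) dy ∧ dz + (x) dz ∧ dx + (-3*x + 3*z) dx ∧ dy; curl F = (-3*x - 6*y, x, -3*x + 3*z)

d omega = sum_{i<j} (∂f_j/∂x_i - ∂f_i/∂x_j) dx_i ∧ dx_j. Under the identification (dy ∧ dz, dz ∧ dx, dx ∧ dy) ↔ (e_x, e_y, e_z), the coefficients are exactly the components of curl F. Compute:
  ∂R/∂y - ∂Q/∂z = (-6*y) - (3*x) = -3*x - 6*y
  ∂P/∂z - ∂R/∂x = (x) - (0) = x
  ∂Q/∂x - ∂P/∂y = (3*z) - (3*x) = -3*x + 3*z.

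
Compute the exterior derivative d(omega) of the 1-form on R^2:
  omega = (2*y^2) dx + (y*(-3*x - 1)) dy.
d(omega) = (-7*y) dx ∧ dy

For a 1-form omega = sum_i f_i dx_i, the exterior derivative is
  d(omega) = sum_{i < j} (∂f_j/∂x_i - ∂f_i/∂x_j) dx_i ∧ dx_j.
  coefficient of dx ∧ dy: ∂f_2/∂x - ∂f_1/∂y = ∂(y*(-3*x - 1))/∂x - ∂(2*y^2)/∂y = -7*y
Assembling: d(omega) = (-7*y) dx ∧ dy.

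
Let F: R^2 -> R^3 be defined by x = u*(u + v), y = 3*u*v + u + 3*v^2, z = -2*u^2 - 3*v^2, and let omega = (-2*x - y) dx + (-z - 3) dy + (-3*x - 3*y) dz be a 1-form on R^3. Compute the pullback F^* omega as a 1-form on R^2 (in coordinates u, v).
F^* omega = (8*u^3 + 42*u^2*v + 12*u^2 + 25*u*v^2 - u*v + 6*v^3 + 3*v^2 - 9*v - 3) du + (4*u^3 + 25*u^2*v - u^2 + 78*u*v^2 + 18*u*v - 9*u + 72*v^3 - 18*v) dv

Using F^*(f dg) = (f ∘ F) d(g ∘ F), substitute each coordinate x_i by F_i(u, v) in f_i, and replace dx_i by d F_i = (∂F_i/∂u) du + (∂F_i/∂v) dv.
  For the x component: f_1(F) = -2*u^2 - 5*u*v - u - 3*v^2; d F_1 = (2*u + v) du + (u) dv
  For the y component: f_2(F) = 2*u^2 + 3*v^2 - 3; d F_2 = (3*v + 1) du + (3*u + 6*v) dv
  For the z component: f_3(F) = -3*u^2 - 12*u*v - 3*u - 9*v^2; d F_3 = (-4*u) du + (-6*v) dv
Combining and collecting du, dv coefficients:
  coeff of du: 8*u^3 + 42*u^2*v + 12*u^2 + 25*u*v^2 - u*v + 6*v^3 + 3*v^2 - 9*v - 3
  coeff of dv: 4*u^3 + 25*u^2*v - u^2 + 78*u*v^2 + 18*u*v - 9*u + 72*v^3 - 18*v
F^* omega = (8*u^3 + 42*u^2*v + 12*u^2 + 25*u*v^2 - u*v + 6*v^3 + 3*v^2 - 9*v - 3) du + (4*u^3 + 25*u^2*v - u^2 + 78*u*v^2 + 18*u*v - 9*u + 72*v^3 - 18*v) dv.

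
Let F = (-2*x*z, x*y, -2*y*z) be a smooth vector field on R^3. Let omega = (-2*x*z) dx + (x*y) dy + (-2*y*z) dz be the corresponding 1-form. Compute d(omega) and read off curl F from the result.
d(omega) = (-2*z) dy ∧ dz + (-2*x) dz ∧ dx + (y) dx ∧ dy; curl F = (-2*z, -2*x, y)

d omega = sum_{i<j} (∂f_j/∂x_i - ∂f_i/∂x_j) dx_i ∧ dx_j. Under the identification (dy ∧ dz, dz ∧ dx, dx ∧ dy) ↔ (e_x, e_y, e_z), the coefficients are exactly the components of curl F. Compute:
  ∂R/∂y - ∂Q/∂z = (-2*z) - (0) = -2*z
  ∂P/∂z - ∂R/∂x = (-2*x) - (0) = -2*x
  ∂Q/∂x - ∂P/∂y = (y) - (0) = y.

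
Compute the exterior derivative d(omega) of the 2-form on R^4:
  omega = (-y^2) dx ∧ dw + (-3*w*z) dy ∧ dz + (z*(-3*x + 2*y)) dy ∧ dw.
d(omega) = (2*y - 3*z) dx ∧ dy ∧ dw + (3*x - 2*y - 3*z) dy ∧ dz ∧ dw

For a 2-form omega = sum_{i<j} g_{ij} dx_i ∧ dx_j, the exterior derivative is
  d(omega) = sum_{i<j} d(g_{ij}) ∧ dx_i ∧ dx_j = sum_{i<j, k} (∂g_{ij}/∂x_k) dx_k ∧ dx_i ∧ dx_j.
Expand each term, using dx_k ∧ dx_i ∧ dx_j = sgn(permutation) dx_{(a)} ∧ dx_{(b)} ∧ dx_{(c)} with (a < b < c) sorted:
  d(-y^2) includes (∂/∂y)(-y^2) dy = (-2*y) dy, which multiplied by dx ∧ dw gives (2*y) dx ∧ dy ∧ dw
  d(-3*w*z) includes (∂/∂w)(-3*w*z) dw = (-3*z) dw, which multiplied by dy ∧ dz gives (-3*z) dy ∧ dz ∧ dw
  d(z*(-3*x + 2*y)) includes (∂/∂x)(z*(-3*x + 2*y)) dx = (-3*z) dx, which multiplied by dy ∧ dw gives (-3*z) dx ∧ dy ∧ dw
  d(z*(-3*x + 2*y)) includes (∂/∂z)(z*(-3*x + 2*y)) dz = (-3*x + 2*y) dz, which multiplied by dy ∧ dw gives (3*x - 2*y) dy ∧ dz ∧ dw
Collecting like 3-forms: d(omega) = (2*y - 3*z) dx ∧ dy ∧ dw + (3*x - 2*y - 3*z) dy ∧ dz ∧ dw.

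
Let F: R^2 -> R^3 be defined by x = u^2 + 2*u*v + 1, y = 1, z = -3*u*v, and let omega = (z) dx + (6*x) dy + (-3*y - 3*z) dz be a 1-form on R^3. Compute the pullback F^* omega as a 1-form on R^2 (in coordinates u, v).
F^* omega = (3*v*(-2*u^2 - 11*u*v + 3)) du + (3*u*(-11*u*v + 3)) dv

Using F^*(f dg) = (f ∘ F) d(g ∘ F), substitute each coordinate x_i by F_i(u, v) in f_i, and replace dx_i by d F_i = (∂F_i/∂u) du + (∂F_i/∂v) dv.
  For the x component: f_1(F) = -3*u*v; d F_1 = (2*u + 2*v) du + (2*u) dv
  For the y component: f_2(F) = 6*u^2 + 12*u*v + 6; d F_2 = (0) du + (0) dv
  For the z component: f_3(F) = 9*u*v - 3; d F_3 = (-3*v) du + (-3*u) dv
Combining and collecting du, dv coefficients:
  coeff of du: 3*v*(-2*u^2 - 11*u*v + 3)
  coeff of dv: 3*u*(-11*u*v + 3)
F^* omega = (3*v*(-2*u^2 - 11*u*v + 3)) du + (3*u*(-11*u*v + 3)) dv.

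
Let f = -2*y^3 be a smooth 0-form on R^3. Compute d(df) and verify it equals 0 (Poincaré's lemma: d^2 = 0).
d(df) = 0

Step 1: df = sum_i (∂f/∂x_i) dx_i = (0) dx + (-6*y^2) dy + (0) dz.
Step 2: Apply d again. Using the 1-form formula, the coefficient of dx ∧ dy in d(df) is ∂^2 f/∂x ∂y - ∂^2 f/∂y ∂x = (0) - (0) = 0 (equality of mixed partials for smooth f).
Similarly for dx ∧ dz and dy ∧ dz — all coefficients vanish. So d(df) = 0.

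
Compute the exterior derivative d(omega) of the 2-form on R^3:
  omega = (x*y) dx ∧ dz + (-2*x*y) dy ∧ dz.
d(omega) = (-x - 2*y) dx ∧ dy ∧ dz

For a 2-form omega = sum_{i<j} g_{ij} dx_i ∧ dx_j, the exterior derivative is
  d(omega) = sum_{i<j} d(g_{ij}) ∧ dx_i ∧ dx_j = sum_{i<j, k} (∂g_{ij}/∂x_k) dx_k ∧ dx_i ∧ dx_j.
Expand each term, using dx_k ∧ dx_i ∧ dx_j = sgn(permutation) dx_{(a)} ∧ dx_{(b)} ∧ dx_{(c)} with (a < b < c) sorted:
  d(x*y) includes (∂/∂y)(x*y) dy = (x) dy, which multiplied by dx ∧ dz gives (-x) dx ∧ dy ∧ dz
  d(-2*x*y) includes (∂/∂x)(-2*x*y) dx = (-2*y) dx, which multiplied by dy ∧ dz gives (-2*y) dx ∧ dy ∧ dz
Collecting like 3-forms: d(omega) = (-x - 2*y) dx ∧ dy ∧ dz.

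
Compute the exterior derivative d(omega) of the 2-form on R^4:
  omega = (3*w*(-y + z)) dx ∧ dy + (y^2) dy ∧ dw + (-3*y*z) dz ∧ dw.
d(omega) = (3*w) dx ∧ dy ∧ dz + (-3*y + 3*z) dx ∧ dy ∧ dw + (-3*z) dy ∧ dz ∧ dw

For a 2-form omega = sum_{i<j} g_{ij} dx_i ∧ dx_j, the exterior derivative is
  d(omega) = sum_{i<j} d(g_{ij}) ∧ dx_i ∧ dx_j = sum_{i<j, k} (∂g_{ij}/∂x_k) dx_k ∧ dx_i ∧ dx_j.
Expand each term, using dx_k ∧ dx_i ∧ dx_j = sgn(permutation) dx_{(a)} ∧ dx_{(b)} ∧ dx_{(c)} with (a < b < c) sorted:
  d(3*w*(-y + z)) includes (∂/∂z)(3*w*(-y + z)) dz = (3*w) dz, which multiplied by dx ∧ dy gives (3*w) dx ∧ dy ∧ dz
  d(3*w*(-y + z)) includes (∂/∂w)(3*w*(-y + z)) dw = (-3*y + 3*z) dw, which multiplied by dx ∧ dy gives (-3*y + 3*z) dx ∧ dy ∧ dw
  d(-3*y*z) includes (∂/∂y)(-3*y*z) dy = (-3*z) dy, which multiplied by dz ∧ dw gives (-3*z) dy ∧ dz ∧ dw
Collecting like 3-forms: d(omega) = (3*w) dx ∧ dy ∧ dz + (-3*y + 3*z) dx ∧ dy ∧ dw + (-3*z) dy ∧ dz ∧ dw.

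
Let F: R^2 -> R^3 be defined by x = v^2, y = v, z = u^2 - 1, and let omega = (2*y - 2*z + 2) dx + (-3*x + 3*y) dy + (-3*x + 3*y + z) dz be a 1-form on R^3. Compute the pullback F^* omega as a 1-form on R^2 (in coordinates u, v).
F^* omega = (2*u*(u^2 - 3*v^2 + 3*v - 1)) du + (v*(-4*u^2 + v + 11)) dv

Using F^*(f dg) = (f ∘ F) d(g ∘ F), substitute each coordinate x_i by F_i(u, v) in f_i, and replace dx_i by d F_i = (∂F_i/∂u) du + (∂F_i/∂v) dv.
  For the x component: f_1(F) = -2*u^2 + 2*v + 4; d F_1 = (0) du + (2*v) dv
  For the y component: f_2(F) = 3*v*(1 - v); d F_2 = (0) du + (1) dv
  For the z component: f_3(F) = u^2 - 3*v^2 + 3*v - 1; d F_3 = (2*u) du + (0) dv
Combining and collecting du, dv coefficients:
  coeff of du: 2*u*(u^2 - 3*v^2 + 3*v - 1)
  coeff of dv: v*(-4*u^2 + v + 11)
F^* omega = (2*u*(u^2 - 3*v^2 + 3*v - 1)) du + (v*(-4*u^2 + v + 11)) dv.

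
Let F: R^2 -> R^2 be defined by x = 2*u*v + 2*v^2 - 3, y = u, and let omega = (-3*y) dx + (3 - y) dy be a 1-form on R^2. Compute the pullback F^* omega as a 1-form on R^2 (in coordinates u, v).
F^* omega = (-6*u*v - u + 3) du + (6*u*(-u - 2*v)) dv

Using F^*(f dg) = (f ∘ F) d(g ∘ F), substitute each coordinate x_i by F_i(u, v) in f_i, and replace dx_i by d F_i = (∂F_i/∂u) du + (∂F_i/∂v) dv.
  For the x component: f_1(F) = -3*u; d F_1 = (2*v) du + (2*u + 4*v) dv
  For the y component: f_2(F) = 3 - u; d F_2 = (1) du + (0) dv
Combining and collecting du, dv coefficients:
  coeff of du: -6*u*v - u + 3
  coeff of dv: 6*u*(-u - 2*v)
F^* omega = (-6*u*v - u + 3) du + (6*u*(-u - 2*v)) dv.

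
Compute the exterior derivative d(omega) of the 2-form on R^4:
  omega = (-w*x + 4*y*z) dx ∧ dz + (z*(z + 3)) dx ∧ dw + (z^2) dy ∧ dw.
d(omega) = (-4*z) dx ∧ dy ∧ dz + (-x - 2*z - 3) dx ∧ dz ∧ dw + (-2*z) dy ∧ dz ∧ dw

For a 2-form omega = sum_{i<j} g_{ij} dx_i ∧ dx_j, the exterior derivative is
  d(omega) = sum_{i<j} d(g_{ij}) ∧ dx_i ∧ dx_j = sum_{i<j, k} (∂g_{ij}/∂x_k) dx_k ∧ dx_i ∧ dx_j.
Expand each term, using dx_k ∧ dx_i ∧ dx_j = sgn(permutation) dx_{(a)} ∧ dx_{(b)} ∧ dx_{(c)} with (a < b < c) sorted:
  d(-w*x + 4*y*z) includes (∂/∂y)(-w*x + 4*y*z) dy = (4*z) dy, which multiplied by dx ∧ dz gives (-4*z) dx ∧ dy ∧ dz
  d(-w*x + 4*y*z) includes (∂/∂w)(-w*x + 4*y*z) dw = (-x) dw, which multiplied by dx ∧ dz gives (-x) dx ∧ dz ∧ dw
  d(z*(z + 3)) includes (∂/∂z)(z*(z + 3)) dz = (2*z + 3) dz, which multiplied by dx ∧ dw gives (-2*z - 3) dx ∧ dz ∧ dw
  d(z^2) includes (∂/∂z)(z^2) dz = (2*z) dz, which multiplied by dy ∧ dw gives (-2*z) dy ∧ dz ∧ dw
Collecting like 3-forms: d(omega) = (-4*z) dx ∧ dy ∧ dz + (-x - 2*z - 3) dx ∧ dz ∧ dw + (-2*z) dy ∧ dz ∧ dw.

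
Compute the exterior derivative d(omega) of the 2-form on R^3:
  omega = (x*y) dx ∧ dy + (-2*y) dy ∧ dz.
d(omega) = 0

For a 2-form omega = sum_{i<j} g_{ij} dx_i ∧ dx_j, the exterior derivative is
  d(omega) = sum_{i<j} d(g_{ij}) ∧ dx_i ∧ dx_j = sum_{i<j, k} (∂g_{ij}/∂x_k) dx_k ∧ dx_i ∧ dx_j.
Expand each term, using dx_k ∧ dx_i ∧ dx_j = sgn(permutation) dx_{(a)} ∧ dx_{(b)} ∧ dx_{(c)} with (a < b < c) sorted:

Collecting like 3-forms: d(omega) = 0.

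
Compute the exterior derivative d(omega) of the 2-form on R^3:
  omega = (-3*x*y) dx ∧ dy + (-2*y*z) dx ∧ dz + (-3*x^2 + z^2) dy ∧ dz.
d(omega) = (-6*x + 2*z) dx ∧ dy ∧ dz

For a 2-form omega = sum_{i<j} g_{ij} dx_i ∧ dx_j, the exterior derivative is
  d(omega) = sum_{i<j} d(g_{ij}) ∧ dx_i ∧ dx_j = sum_{i<j, k} (∂g_{ij}/∂x_k) dx_k ∧ dx_i ∧ dx_j.
Expand each term, using dx_k ∧ dx_i ∧ dx_j = sgn(permutation) dx_{(a)} ∧ dx_{(b)} ∧ dx_{(c)} with (a < b < c) sorted:
  d(-2*y*z) includes (∂/∂y)(-2*y*z) dy = (-2*z) dy, which multiplied by dx ∧ dz gives (2*z) dx ∧ dy ∧ dz
  d(-3*x^2 + z^2) includes (∂/∂x)(-3*x^2 + z^2) dx = (-6*x) dx, which multiplied by dy ∧ dz gives (-6*x) dx ∧ dy ∧ dz
Collecting like 3-forms: d(omega) = (-6*x + 2*z) dx ∧ dy ∧ dz.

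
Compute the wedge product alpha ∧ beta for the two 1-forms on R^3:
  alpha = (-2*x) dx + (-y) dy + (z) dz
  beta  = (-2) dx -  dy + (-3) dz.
alpha ∧ beta = (2*x - 2*y) dx ∧ dy + (6*x + 2*z) dx ∧ dz + (3*y + z) dy ∧ dz

Distribute the wedge, using dx_i ∧ dx_j = -dx_j ∧ dx_i and dx_i ∧ dx_i = 0. For each pair (i, j) with i < j, the coefficient of dx_i ∧ dx_j in alpha ∧ beta is (alpha_i * beta_j - alpha_j * beta_i). Collecting: alpha ∧ beta = (2*x - 2*y) dx ∧ dy + (6*x + 2*z) dx ∧ dz + (3*y + z) dy ∧ dz.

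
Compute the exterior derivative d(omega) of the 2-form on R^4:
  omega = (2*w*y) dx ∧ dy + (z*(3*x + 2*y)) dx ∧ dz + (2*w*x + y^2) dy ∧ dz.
d(omega) = (2*y) dx ∧ dy ∧ dw + (2*w - 2*z) dx ∧ dy ∧ dz + (2*x) dy ∧ dz ∧ dw

For a 2-form omega = sum_{i<j} g_{ij} dx_i ∧ dx_j, the exterior derivative is
  d(omega) = sum_{i<j} d(g_{ij}) ∧ dx_i ∧ dx_j = sum_{i<j, k} (∂g_{ij}/∂x_k) dx_k ∧ dx_i ∧ dx_j.
Expand each term, using dx_k ∧ dx_i ∧ dx_j = sgn(permutation) dx_{(a)} ∧ dx_{(b)} ∧ dx_{(c)} with (a < b < c) sorted:
  d(2*w*y) includes (∂/∂w)(2*w*y) dw = (2*y) dw, which multiplied by dx ∧ dy gives (2*y) dx ∧ dy ∧ dw
  d(z*(3*x + 2*y)) includes (∂/∂y)(z*(3*x + 2*y)) dy = (2*z) dy, which multiplied by dx ∧ dz gives (-2*z) dx ∧ dy ∧ dz
  d(2*w*x + y^2) includes (∂/∂x)(2*w*x + y^2) dx = (2*w) dx, which multiplied by dy ∧ dz gives (2*w) dx ∧ dy ∧ dz
  d(2*w*x + y^2) includes (∂/∂w)(2*w*x + y^2) dw = (2*x) dw, which multiplied by dy ∧ dz gives (2*x) dy ∧ dz ∧ dw
Collecting like 3-forms: d(omega) = (2*y) dx ∧ dy ∧ dw + (2*w - 2*z) dx ∧ dy ∧ dz + (2*x) dy ∧ dz ∧ dw.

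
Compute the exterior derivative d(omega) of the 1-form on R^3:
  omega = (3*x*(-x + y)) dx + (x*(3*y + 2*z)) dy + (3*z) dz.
d(omega) = (-3*x + 3*y + 2*z) dx ∧ dy + (-2*x) dy ∧ dz

For a 1-form omega = sum_i f_i dx_i, the exterior derivative is
  d(omega) = sum_{i < j} (∂f_j/∂x_i - ∂f_i/∂x_j) dx_i ∧ dx_j.
  coefficient of dx ∧ dy: ∂f_2/∂x - ∂f_1/∂y = ∂(x*(3*y + 2*z))/∂x - ∂(3*x*(-x + y))/∂y = -3*x + 3*y + 2*z
  coefficient of dy ∧ dz: ∂f_3/∂y - ∂f_2/∂z = ∂(3*z)/∂y - ∂(x*(3*y + 2*z))/∂z = -2*x
Assembling: d(omega) = (-3*x + 3*y + 2*z) dx ∧ dy + (-2*x) dy ∧ dz.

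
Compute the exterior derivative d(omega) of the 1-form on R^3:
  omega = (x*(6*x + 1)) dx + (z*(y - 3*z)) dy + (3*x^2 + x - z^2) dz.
d(omega) = (6*x + 1) dx ∧ dz + (-y + 6*z) dy ∧ dz

For a 1-form omega = sum_i f_i dx_i, the exterior derivative is
  d(omega) = sum_{i < j} (∂f_j/∂x_i - ∂f_i/∂x_j) dx_i ∧ dx_j.
  coefficient of dx ∧ dz: ∂f_3/∂x - ∂f_1/∂z = ∂(3*x^2 + x - z^2)/∂x - ∂(x*(6*x + 1))/∂z = 6*x + 1
  coefficient of dy ∧ dz: ∂f_3/∂y - ∂f_2/∂z = ∂(3*x^2 + x - z^2)/∂y - ∂(z*(y - 3*z))/∂z = -y + 6*z
Assembling: d(omega) = (6*x + 1) dx ∧ dz + (-y + 6*z) dy ∧ dz.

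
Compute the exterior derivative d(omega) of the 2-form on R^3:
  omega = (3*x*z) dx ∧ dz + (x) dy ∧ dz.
d(omega) = (1) dx ∧ dy ∧ dz

For a 2-form omega = sum_{i<j} g_{ij} dx_i ∧ dx_j, the exterior derivative is
  d(omega) = sum_{i<j} d(g_{ij}) ∧ dx_i ∧ dx_j = sum_{i<j, k} (∂g_{ij}/∂x_k) dx_k ∧ dx_i ∧ dx_j.
Expand each term, using dx_k ∧ dx_i ∧ dx_j = sgn(permutation) dx_{(a)} ∧ dx_{(b)} ∧ dx_{(c)} with (a < b < c) sorted:
  d(x) includes (∂/∂x)(x) dx = (1) dx, which multiplied by dy ∧ dz gives (1) dx ∧ dy ∧ dz
Collecting like 3-forms: d(omega) = (1) dx ∧ dy ∧ dz.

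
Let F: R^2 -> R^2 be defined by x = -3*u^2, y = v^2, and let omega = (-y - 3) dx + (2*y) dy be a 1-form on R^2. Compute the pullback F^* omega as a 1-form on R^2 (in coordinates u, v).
F^* omega = (6*u*(v^2 + 3)) du + (4*v^3) dv

Using F^*(f dg) = (f ∘ F) d(g ∘ F), substitute each coordinate x_i by F_i(u, v) in f_i, and replace dx_i by d F_i = (∂F_i/∂u) du + (∂F_i/∂v) dv.
  For the x component: f_1(F) = -v^2 - 3; d F_1 = (-6*u) du + (0) dv
  For the y component: f_2(F) = 2*v^2; d F_2 = (0) du + (2*v) dv
Combining and collecting du, dv coefficients:
  coeff of du: 6*u*(v^2 + 3)
  coeff of dv: 4*v^3
F^* omega = (6*u*(v^2 + 3)) du + (4*v^3) dv.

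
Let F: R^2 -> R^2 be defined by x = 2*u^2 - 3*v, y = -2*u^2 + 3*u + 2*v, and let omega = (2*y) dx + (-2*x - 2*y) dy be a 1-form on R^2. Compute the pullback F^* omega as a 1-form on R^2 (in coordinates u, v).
F^* omega = (-16*u^3 + 48*u^2 + 8*u*v - 18*u + 6*v) du + (12*u^2 - 30*u - 8*v) dv

Using F^*(f dg) = (f ∘ F) d(g ∘ F), substitute each coordinate x_i by F_i(u, v) in f_i, and replace dx_i by d F_i = (∂F_i/∂u) du + (∂F_i/∂v) dv.
  For the x component: f_1(F) = -4*u^2 + 6*u + 4*v; d F_1 = (4*u) du + (-3) dv
  For the y component: f_2(F) = -6*u + 2*v; d F_2 = (3 - 4*u) du + (2) dv
Combining and collecting du, dv coefficients:
  coeff of du: -16*u^3 + 48*u^2 + 8*u*v - 18*u + 6*v
  coeff of dv: 12*u^2 - 30*u - 8*v
F^* omega = (-16*u^3 + 48*u^2 + 8*u*v - 18*u + 6*v) du + (12*u^2 - 30*u - 8*v) dv.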